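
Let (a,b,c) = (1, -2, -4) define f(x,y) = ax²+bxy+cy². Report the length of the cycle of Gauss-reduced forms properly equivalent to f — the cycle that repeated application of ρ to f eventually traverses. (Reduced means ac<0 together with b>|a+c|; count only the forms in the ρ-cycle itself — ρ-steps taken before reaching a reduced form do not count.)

D = 20, ⌊√D⌋ = 4
descent: ρ → (-4,2,1)
descent: ρ → (1,4,-1)  [lands on river]
river: ρ → (-1,4,1)
ρ-cycle length = 2 (tail of 2 descent steps not counted)

2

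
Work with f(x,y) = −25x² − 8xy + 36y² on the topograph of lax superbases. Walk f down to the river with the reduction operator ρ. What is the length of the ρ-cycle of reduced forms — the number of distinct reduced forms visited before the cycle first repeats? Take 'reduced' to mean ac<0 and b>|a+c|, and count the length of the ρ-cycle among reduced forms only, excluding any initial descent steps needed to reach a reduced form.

D = 3664, ⌊√D⌋ = 60
descent: ρ → (36,8,-25)
descent: ρ → (-25,42,19)  [lands on river]
river: ρ → (19,34,-33)
river: ρ → (-33,32,20)
river: ρ → (20,48,-17)
river: ρ → (-17,54,11)
river: ρ → (11,56,-12)
river: ρ → (-12,40,43)
river: ρ → (43,46,-9)
river: ρ → (-9,44,48)
river: ρ → (48,52,-5)
river: ρ → (-5,58,15)
river: ρ → (15,32,-44)
river: ρ → (-44,56,3)
river: ρ → (3,58,-25)
ρ-cycle length = 14 (tail of 2 descent steps not counted)

14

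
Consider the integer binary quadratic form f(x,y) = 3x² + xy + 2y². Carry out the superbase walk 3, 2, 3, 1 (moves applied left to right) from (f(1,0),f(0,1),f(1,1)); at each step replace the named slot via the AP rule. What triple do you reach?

start (3,2,6) = (f(1,0),f(0,1),f(1,1))
replace slot 3: 2·(3+2) − 6 = 4 → (3,2,4)
replace slot 2: 2·(3+4) − 2 = 12 → (3,12,4)
replace slot 3: 2·(3+12) − 4 = 26 → (3,12,26)
replace slot 1: 2·(12+26) − 3 = 73 → (73,12,26)

73,12,26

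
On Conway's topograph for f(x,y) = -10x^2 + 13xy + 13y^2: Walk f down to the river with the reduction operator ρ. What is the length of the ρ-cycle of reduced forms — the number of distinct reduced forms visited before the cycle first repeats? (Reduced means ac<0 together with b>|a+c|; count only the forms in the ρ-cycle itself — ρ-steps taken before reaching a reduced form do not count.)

D = 689, ⌊√D⌋ = 26
river: ρ → (13,13,-10)
river: ρ → (-10,7,16)
river: ρ → (16,25,-1)
river: ρ → (-1,25,16)
river: ρ → (16,7,-10)
river: ρ → (-10,13,13)
ρ-cycle length = 6 (tail of 0 descent steps not counted)

6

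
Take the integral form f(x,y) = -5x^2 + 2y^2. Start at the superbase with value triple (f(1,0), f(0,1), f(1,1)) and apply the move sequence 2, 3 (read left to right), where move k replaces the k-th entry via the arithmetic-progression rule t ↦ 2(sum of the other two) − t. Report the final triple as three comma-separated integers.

start (-5,2,-3) = (f(1,0),f(0,1),f(1,1))
replace slot 2: 2·((-5)+(-3)) − 2 = -18 → (-5,-18,-3)
replace slot 3: 2·((-5)+(-18)) − (-3) = -43 → (-5,-18,-43)

-5,-18,-43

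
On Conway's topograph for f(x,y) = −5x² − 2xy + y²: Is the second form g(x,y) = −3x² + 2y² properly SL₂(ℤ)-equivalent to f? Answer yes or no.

D₁ = 24, D₂ = 24
river cycle of f (length 2): (1, 4, -2), (-2, 4, 1)
river cycle of g (length 2): (2, 4, -1), (-1, 4, 2)
cycles differ ⇒ inequivalent

no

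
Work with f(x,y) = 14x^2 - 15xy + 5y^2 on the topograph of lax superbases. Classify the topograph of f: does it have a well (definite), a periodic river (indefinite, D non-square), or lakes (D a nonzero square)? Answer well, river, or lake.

D = b²−4ac = (-15)² − 4·14·5 = -55
D < 0 ⇒ definite ⇒ every region one sign ⇒ single well

well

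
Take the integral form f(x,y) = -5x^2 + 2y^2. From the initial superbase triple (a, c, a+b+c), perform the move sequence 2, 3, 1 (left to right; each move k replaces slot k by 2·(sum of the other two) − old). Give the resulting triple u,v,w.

start (-5,2,-3) = (f(1,0),f(0,1),f(1,1))
replace slot 2: 2·((-5)+(-3)) − 2 = -18 → (-5,-18,-3)
replace slot 3: 2·((-5)+(-18)) − (-3) = -43 → (-5,-18,-43)
replace slot 1: 2·((-18)+(-43)) − (-5) = -117 → (-117,-18,-43)

-117,-18,-43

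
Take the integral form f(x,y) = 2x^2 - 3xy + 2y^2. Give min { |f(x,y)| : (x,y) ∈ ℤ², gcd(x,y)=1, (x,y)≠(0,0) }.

translate: b→1 (≡-3 mod 4), so (2,-3,2)→(2,1,1)
flip: (2,1,1)→(1,-1,2)
translate: b→1 (≡-1 mod 2), so (1,-1,2)→(1,1,2)
reduced (well bottom): (1,1,2) with a≤c, −a<b≤a
well minimum = a = 1

1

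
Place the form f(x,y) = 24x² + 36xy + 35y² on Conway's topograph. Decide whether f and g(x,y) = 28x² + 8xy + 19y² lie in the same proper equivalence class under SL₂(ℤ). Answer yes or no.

D₁ = -2064, D₂ = -2064
f: translate: b→-12 (≡36 mod 48), so (24,36,35)→(24,-12,23)
f: flip: (24,-12,23)→(23,12,24)
f: reduced (well bottom): (23,12,24) with a≤c, −a<b≤a
g: flip: (28,8,19)→(19,-8,28)
g: reduced (well bottom): (19,-8,28) with a≤c, −a<b≤a
reduced forms (23, 12, 24) vs (19, -8, 28) ⇒ inequivalent

no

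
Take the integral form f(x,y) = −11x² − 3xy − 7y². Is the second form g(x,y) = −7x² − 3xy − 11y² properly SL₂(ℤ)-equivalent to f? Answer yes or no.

D₁ = -299, D₂ = -299
f is negative-definite; reduce −f:
−f: flip: (11,3,7)→(7,-3,11)
−f: reduced (well bottom): (7,-3,11) with a≤c, −a<b≤a
flip sign back: reduced form of f is (-7,3,-11)
g is negative-definite; reduce −g:
−g: reduced (well bottom): (7,3,11) with a≤c, −a<b≤a
flip sign back: reduced form of g is (-7,-3,-11)
reduced forms (-7, 3, -11) vs (-7, -3, -11) ⇒ inequivalent

no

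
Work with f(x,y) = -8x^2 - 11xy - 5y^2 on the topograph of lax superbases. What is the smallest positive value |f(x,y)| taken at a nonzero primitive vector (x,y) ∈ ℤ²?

translate: b→-5 (≡11 mod 16), so (8,11,5)→(8,-5,2)
flip: (8,-5,2)→(2,5,8)
translate: b→1 (≡5 mod 4), so (2,5,8)→(2,1,5)
reduced (well bottom): (2,1,5) with a≤c, −a<b≤a
well minimum |f| = |-2| = 2 (negative-definite)

2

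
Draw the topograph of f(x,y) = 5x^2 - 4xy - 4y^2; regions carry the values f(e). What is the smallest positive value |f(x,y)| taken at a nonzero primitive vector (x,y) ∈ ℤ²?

descent: ρ → (-4,4,5)  [lands on river]
river: ρ → (5,6,-3)
river: ρ → (-3,6,5)
river: ρ → (5,4,-4)
closes: descent 1, river 4
min |a| on river = 3

3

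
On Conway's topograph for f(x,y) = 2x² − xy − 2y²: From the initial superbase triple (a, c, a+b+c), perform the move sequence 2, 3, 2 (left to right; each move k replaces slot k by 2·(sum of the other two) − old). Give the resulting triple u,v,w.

start (2,-2,-1) = (f(1,0),f(0,1),f(1,1))
replace slot 2: 2·(2+(-1)) − (-2) = 4 → (2,4,-1)
replace slot 3: 2·(2+4) − (-1) = 13 → (2,4,13)
replace slot 2: 2·(2+13) − 4 = 26 → (2,26,13)

2,26,13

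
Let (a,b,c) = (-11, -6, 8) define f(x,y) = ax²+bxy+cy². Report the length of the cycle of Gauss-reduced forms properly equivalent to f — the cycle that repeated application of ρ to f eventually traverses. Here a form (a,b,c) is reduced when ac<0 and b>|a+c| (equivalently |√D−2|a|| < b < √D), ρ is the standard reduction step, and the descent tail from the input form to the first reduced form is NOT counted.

D = 388, ⌊√D⌋ = 19
descent: ρ → (8,6,-11)  [lands on river]
river: ρ → (-11,16,3)
river: ρ → (3,14,-16)
river: ρ → (-16,18,1)
river: ρ → (1,18,-16)
river: ρ → (-16,14,3)
river: ρ → (3,16,-11)
river: ρ → (-11,6,8)
river: ρ → (8,10,-9)
river: ρ → (-9,8,9)
river: ρ → (9,10,-8)
river: ρ → (-8,6,11)
river: ρ → (11,16,-3)
river: ρ → (-3,14,16)
river: ρ → (16,18,-1)
river: ρ → (-1,18,16)
river: ρ → (16,14,-3)
river: ρ → (-3,16,11)
river: ρ → (11,6,-8)
river: ρ → (-8,10,9)
river: ρ → (9,8,-9)
river: ρ → (-9,10,8)
ρ-cycle length = 22 (tail of 1 descent step not counted)

22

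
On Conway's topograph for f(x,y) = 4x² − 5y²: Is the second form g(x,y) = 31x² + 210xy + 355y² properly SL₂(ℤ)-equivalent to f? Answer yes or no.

D₁ = 80, D₂ = 80
river cycle of f (length 2): (4, 8, -1), (-1, 8, 4)
river cycle of g (length 2): (4, 8, -1), (-1, 8, 4)
cycles coincide ⇒ equivalent

yes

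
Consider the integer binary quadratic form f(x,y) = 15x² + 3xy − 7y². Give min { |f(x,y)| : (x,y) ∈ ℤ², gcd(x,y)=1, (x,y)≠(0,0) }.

descent: ρ → (-7,11,11)  [lands on river]
river: ρ → (11,11,-7)
river: ρ → (-7,17,5)
river: ρ → (5,13,-13)
river: ρ → (-13,13,5)
river: ρ → (5,17,-7)
closes: descent 1, river 6
min |a| on river = 5

5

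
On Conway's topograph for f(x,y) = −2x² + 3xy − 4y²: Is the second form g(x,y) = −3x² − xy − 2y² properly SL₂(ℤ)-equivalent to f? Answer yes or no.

D₁ = -23, D₂ = -23
f is negative-definite; reduce −f:
−f: translate: b→1 (≡-3 mod 4), so (2,-3,4)→(2,1,3)
−f: reduced (well bottom): (2,1,3) with a≤c, −a<b≤a
flip sign back: reduced form of f is (-2,-1,-3)
g is negative-definite; reduce −g:
−g: flip: (3,1,2)→(2,-1,3)
−g: reduced (well bottom): (2,-1,3) with a≤c, −a<b≤a
flip sign back: reduced form of g is (-2,1,-3)
reduced forms (-2, -1, -3) vs (-2, 1, -3) ⇒ inequivalent

no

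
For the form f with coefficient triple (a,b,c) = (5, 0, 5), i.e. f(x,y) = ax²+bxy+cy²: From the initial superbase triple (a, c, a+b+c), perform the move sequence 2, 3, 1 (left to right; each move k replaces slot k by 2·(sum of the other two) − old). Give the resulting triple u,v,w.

start (5,5,10) = (f(1,0),f(0,1),f(1,1))
replace slot 2: 2·(5+10) − 5 = 25 → (5,25,10)
replace slot 3: 2·(5+25) − 10 = 50 → (5,25,50)
replace slot 1: 2·(25+50) − 5 = 145 → (145,25,50)

145,25,50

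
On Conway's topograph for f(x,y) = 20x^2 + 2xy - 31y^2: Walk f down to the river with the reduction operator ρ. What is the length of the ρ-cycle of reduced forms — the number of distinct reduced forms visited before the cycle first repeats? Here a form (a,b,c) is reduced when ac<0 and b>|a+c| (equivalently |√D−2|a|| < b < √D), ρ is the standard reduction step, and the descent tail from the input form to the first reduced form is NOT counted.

D = 2484, ⌊√D⌋ = 49
descent: ρ → (-31,-2,20)
descent: ρ → (20,42,-9)  [lands on river]
river: ρ → (-9,48,5)
river: ρ → (5,42,-36)
river: ρ → (-36,30,11)
river: ρ → (11,36,-27)
river: ρ → (-27,18,20)
river: ρ → (20,22,-25)
river: ρ → (-25,28,17)
river: ρ → (17,40,-13)
river: ρ → (-13,38,20)
ρ-cycle length = 10 (tail of 2 descent steps not counted)

10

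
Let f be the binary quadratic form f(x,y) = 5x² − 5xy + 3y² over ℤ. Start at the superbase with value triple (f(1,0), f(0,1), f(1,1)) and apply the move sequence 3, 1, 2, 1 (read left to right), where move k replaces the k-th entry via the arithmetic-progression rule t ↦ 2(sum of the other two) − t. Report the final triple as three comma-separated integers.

start (5,3,3) = (f(1,0),f(0,1),f(1,1))
replace slot 3: 2·(5+3) − 3 = 13 → (5,3,13)
replace slot 1: 2·(3+13) − 5 = 27 → (27,3,13)
replace slot 2: 2·(27+13) − 3 = 77 → (27,77,13)
replace slot 1: 2·(77+13) − 27 = 153 → (153,77,13)

153,77,13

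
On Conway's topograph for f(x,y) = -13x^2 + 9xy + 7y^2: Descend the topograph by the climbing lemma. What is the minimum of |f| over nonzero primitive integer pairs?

river: ρ → (7,19,-3)
river: ρ → (-3,17,13)
river: ρ → (13,9,-7)
river: ρ → (-7,19,3)
river: ρ → (3,17,-13)
river: ρ → (-13,9,7)
closes: descent 0, river 6
min |a| on river = 3

3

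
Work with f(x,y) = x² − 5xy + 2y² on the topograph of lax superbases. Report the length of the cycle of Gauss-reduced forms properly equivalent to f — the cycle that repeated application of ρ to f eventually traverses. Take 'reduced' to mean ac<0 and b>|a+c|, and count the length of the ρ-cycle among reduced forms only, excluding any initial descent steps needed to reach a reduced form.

D = 17, ⌊√D⌋ = 4
descent: ρ → (2,1,-2)  [lands on river]
river: ρ → (-2,3,1)
river: ρ → (1,3,-2)
river: ρ → (-2,1,2)
river: ρ → (2,3,-1)
river: ρ → (-1,3,2)
ρ-cycle length = 6 (tail of 1 descent step not counted)

6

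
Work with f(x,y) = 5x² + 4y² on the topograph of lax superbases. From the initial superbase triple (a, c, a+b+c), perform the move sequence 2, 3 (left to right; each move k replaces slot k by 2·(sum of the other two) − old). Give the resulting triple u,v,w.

start (5,4,9) = (f(1,0),f(0,1),f(1,1))
replace slot 2: 2·(5+9) − 4 = 24 → (5,24,9)
replace slot 3: 2·(5+24) − 9 = 49 → (5,24,49)

5,24,49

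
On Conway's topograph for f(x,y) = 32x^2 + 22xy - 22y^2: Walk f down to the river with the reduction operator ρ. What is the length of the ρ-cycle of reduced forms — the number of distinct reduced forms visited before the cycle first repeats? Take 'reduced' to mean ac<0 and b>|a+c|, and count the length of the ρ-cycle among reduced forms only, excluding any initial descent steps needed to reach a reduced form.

D = 3300, ⌊√D⌋ = 57
river: ρ → (-22,22,32)
river: ρ → (32,42,-12)
river: ρ → (-12,54,8)
river: ρ → (8,42,-48)
river: ρ → (-48,54,2)
river: ρ → (2,54,-48)
river: ρ → (-48,42,8)
river: ρ → (8,54,-12)
river: ρ → (-12,42,32)
river: ρ → (32,22,-22)
ρ-cycle length = 10 (tail of 0 descent steps not counted)

10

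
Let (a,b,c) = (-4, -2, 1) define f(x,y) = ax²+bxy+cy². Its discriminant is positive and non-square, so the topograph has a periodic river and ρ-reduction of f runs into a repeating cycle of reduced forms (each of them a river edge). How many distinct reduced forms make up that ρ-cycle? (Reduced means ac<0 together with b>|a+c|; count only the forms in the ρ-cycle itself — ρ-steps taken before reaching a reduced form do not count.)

D = 20, ⌊√D⌋ = 4
descent: ρ → (1,4,-1)  [lands on river]
river: ρ → (-1,4,1)
ρ-cycle length = 2 (tail of 1 descent step not counted)

2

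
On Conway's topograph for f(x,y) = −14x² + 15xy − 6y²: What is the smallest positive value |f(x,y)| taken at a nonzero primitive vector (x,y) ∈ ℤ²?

translate: b→13 (≡-15 mod 28), so (14,-15,6)→(14,13,5)
flip: (14,13,5)→(5,-13,14)
translate: b→-3 (≡-13 mod 10), so (5,-13,14)→(5,-3,6)
reduced (well bottom): (5,-3,6) with a≤c, −a<b≤a
well minimum |f| = |-5| = 5 (negative-definite)

5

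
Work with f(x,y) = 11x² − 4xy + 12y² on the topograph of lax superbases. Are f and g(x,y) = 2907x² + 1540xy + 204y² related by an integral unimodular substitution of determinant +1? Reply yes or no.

D₁ = -512, D₂ = -512
f: reduced (well bottom): (11,-4,12) with a≤c, −a<b≤a
g: flip: (2907,1540,204)→(204,-1540,2907)
g: translate: b→92 (≡-1540 mod 408), so (204,-1540,2907)→(204,92,11)
g: flip: (204,92,11)→(11,-92,204)
g: translate: b→-4 (≡-92 mod 22), so (11,-92,204)→(11,-4,12)
g: reduced (well bottom): (11,-4,12) with a≤c, −a<b≤a
reduced forms (11, -4, 12) vs (11, -4, 12) ⇒ equivalent

yes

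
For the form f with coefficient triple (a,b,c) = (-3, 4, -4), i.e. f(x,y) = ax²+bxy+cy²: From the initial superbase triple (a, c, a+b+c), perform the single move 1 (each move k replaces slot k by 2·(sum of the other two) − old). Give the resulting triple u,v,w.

start (-3,-4,-3) = (f(1,0),f(0,1),f(1,1))
replace slot 1: 2·((-4)+(-3)) − (-3) = -11 → (-11,-4,-3)

-11,-4,-3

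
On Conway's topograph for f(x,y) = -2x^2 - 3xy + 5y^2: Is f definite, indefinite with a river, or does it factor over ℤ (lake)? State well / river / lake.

D = b²−4ac = (-3)² − 4·(-2)·5 = 49
D = 7² is a perfect square ⇒ form factors over ℤ ⇒ lakes

lake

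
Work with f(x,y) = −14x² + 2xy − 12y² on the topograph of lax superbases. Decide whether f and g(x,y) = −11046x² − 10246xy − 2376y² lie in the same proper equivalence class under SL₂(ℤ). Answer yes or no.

D₁ = -668, D₂ = -668
f is negative-definite; reduce −f:
−f: flip: (14,-2,12)→(12,2,14)
−f: reduced (well bottom): (12,2,14) with a≤c, −a<b≤a
flip sign back: reduced form of f is (-12,-2,-14)
g is negative-definite; reduce −g:
−g: flip: (11046,10246,2376)→(2376,-10246,11046)
−g: translate: b→-742 (≡-10246 mod 4752), so (2376,-10246,11046)→(2376,-742,58)
−g: flip: (2376,-742,58)→(58,742,2376)
−g: translate: b→46 (≡742 mod 116), so (58,742,2376)→(58,46,12)
−g: flip: (58,46,12)→(12,-46,58)
−g: translate: b→2 (≡-46 mod 24), so (12,-46,58)→(12,2,14)
−g: reduced (well bottom): (12,2,14) with a≤c, −a<b≤a
flip sign back: reduced form of g is (-12,-2,-14)
reduced forms (-12, -2, -14) vs (-12, -2, -14) ⇒ equivalent

yes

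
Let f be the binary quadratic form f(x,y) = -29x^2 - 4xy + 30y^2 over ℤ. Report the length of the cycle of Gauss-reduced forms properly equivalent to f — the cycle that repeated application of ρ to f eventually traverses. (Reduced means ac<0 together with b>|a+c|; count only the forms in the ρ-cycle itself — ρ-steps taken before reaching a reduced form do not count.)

D = 3496, ⌊√D⌋ = 59
descent: ρ → (30,4,-29)  [lands on river]
river: ρ → (-29,54,5)
river: ρ → (5,56,-18)
river: ρ → (-18,52,11)
river: ρ → (11,58,-3)
river: ρ → (-3,56,30)
ρ-cycle length = 6 (tail of 1 descent step not counted)

6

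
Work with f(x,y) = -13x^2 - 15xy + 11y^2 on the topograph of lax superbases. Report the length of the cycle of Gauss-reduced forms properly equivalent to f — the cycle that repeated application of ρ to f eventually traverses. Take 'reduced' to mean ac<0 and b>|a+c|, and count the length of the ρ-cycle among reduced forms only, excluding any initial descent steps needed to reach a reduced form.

D = 797, ⌊√D⌋ = 28
descent: ρ → (11,15,-13)  [lands on river]
river: ρ → (-13,11,13)
river: ρ → (13,15,-11)
river: ρ → (-11,7,17)
river: ρ → (17,27,-1)
river: ρ → (-1,27,17)
river: ρ → (17,7,-11)
river: ρ → (-11,15,13)
river: ρ → (13,11,-13)
river: ρ → (-13,15,11)
river: ρ → (11,7,-17)
river: ρ → (-17,27,1)
river: ρ → (1,27,-17)
river: ρ → (-17,7,11)
ρ-cycle length = 14 (tail of 1 descent step not counted)

14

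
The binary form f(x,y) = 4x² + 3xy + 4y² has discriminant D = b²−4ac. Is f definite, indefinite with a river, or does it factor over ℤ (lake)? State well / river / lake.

D = b²−4ac = 3² − 4·4·4 = -55
D < 0 ⇒ definite ⇒ every region one sign ⇒ single well

well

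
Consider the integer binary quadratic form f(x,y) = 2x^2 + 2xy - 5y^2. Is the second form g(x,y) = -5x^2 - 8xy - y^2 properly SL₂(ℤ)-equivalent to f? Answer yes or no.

D₁ = 44, D₂ = 44
river cycle of f (length 2): (2, 6, -1), (-1, 6, 2)
river cycle of g (length 2): (-1, 6, 2), (2, 6, -1)
cycles coincide ⇒ equivalent

yes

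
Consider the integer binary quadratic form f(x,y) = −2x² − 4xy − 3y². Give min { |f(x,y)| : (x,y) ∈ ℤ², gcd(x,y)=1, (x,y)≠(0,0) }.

translate: b→0 (≡4 mod 4), so (2,4,3)→(2,0,1)
flip: (2,0,1)→(1,0,2)
reduced (well bottom): (1,0,2) with a≤c, −a<b≤a
well minimum |f| = |-1| = 1 (negative-definite)

1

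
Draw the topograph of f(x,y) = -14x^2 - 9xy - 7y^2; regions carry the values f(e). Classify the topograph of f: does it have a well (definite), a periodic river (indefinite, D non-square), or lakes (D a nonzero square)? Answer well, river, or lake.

D = b²−4ac = (-9)² − 4·(-14)·(-7) = -311
D < 0 ⇒ definite ⇒ every region one sign ⇒ single well

well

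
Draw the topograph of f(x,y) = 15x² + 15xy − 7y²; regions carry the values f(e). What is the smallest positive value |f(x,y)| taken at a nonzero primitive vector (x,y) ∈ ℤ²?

river: ρ → (-7,13,17)
river: ρ → (17,21,-3)
river: ρ → (-3,21,17)
river: ρ → (17,13,-7)
river: ρ → (-7,15,15)
river: ρ → (15,15,-7)
closes: descent 0, river 6
min |a| on river = 3

3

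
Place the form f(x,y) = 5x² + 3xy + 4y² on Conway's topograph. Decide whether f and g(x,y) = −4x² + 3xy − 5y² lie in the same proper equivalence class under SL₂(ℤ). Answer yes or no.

D₁ = -71, D₂ = -71
f: flip: (5,3,4)→(4,-3,5)
f: reduced (well bottom): (4,-3,5) with a≤c, −a<b≤a
g is negative-definite; reduce −g:
−g: reduced (well bottom): (4,-3,5) with a≤c, −a<b≤a
flip sign back: reduced form of g is (-4,3,-5)
reduced forms (4, -3, 5) vs (-4, 3, -5) ⇒ inequivalent

no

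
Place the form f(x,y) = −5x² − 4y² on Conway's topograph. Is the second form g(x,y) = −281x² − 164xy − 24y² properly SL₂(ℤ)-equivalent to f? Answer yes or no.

D₁ = -80, D₂ = -80
f is negative-definite; reduce −f:
−f: flip: (5,0,4)→(4,0,5)
−f: reduced (well bottom): (4,0,5) with a≤c, −a<b≤a
flip sign back: reduced form of f is (-4,0,-5)
g is negative-definite; reduce −g:
−g: flip: (281,164,24)→(24,-164,281)
−g: translate: b→-20 (≡-164 mod 48), so (24,-164,281)→(24,-20,5)
−g: flip: (24,-20,5)→(5,20,24)
−g: translate: b→0 (≡20 mod 10), so (5,20,24)→(5,0,4)
−g: flip: (5,0,4)→(4,0,5)
−g: reduced (well bottom): (4,0,5) with a≤c, −a<b≤a
flip sign back: reduced form of g is (-4,0,-5)
reduced forms (-4, 0, -5) vs (-4, 0, -5) ⇒ equivalent

yes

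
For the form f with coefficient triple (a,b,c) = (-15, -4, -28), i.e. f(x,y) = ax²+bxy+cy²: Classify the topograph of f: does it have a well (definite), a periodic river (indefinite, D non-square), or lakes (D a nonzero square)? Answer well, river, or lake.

D = b²−4ac = (-4)² − 4·(-15)·(-28) = -1664
D < 0 ⇒ definite ⇒ every region one sign ⇒ single well

well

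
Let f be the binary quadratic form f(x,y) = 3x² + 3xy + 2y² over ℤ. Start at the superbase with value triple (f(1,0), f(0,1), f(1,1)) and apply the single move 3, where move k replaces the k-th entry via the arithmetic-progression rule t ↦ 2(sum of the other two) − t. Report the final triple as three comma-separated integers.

start (3,2,8) = (f(1,0),f(0,1),f(1,1))
replace slot 3: 2·(3+2) − 8 = 2 → (3,2,2)

3,2,2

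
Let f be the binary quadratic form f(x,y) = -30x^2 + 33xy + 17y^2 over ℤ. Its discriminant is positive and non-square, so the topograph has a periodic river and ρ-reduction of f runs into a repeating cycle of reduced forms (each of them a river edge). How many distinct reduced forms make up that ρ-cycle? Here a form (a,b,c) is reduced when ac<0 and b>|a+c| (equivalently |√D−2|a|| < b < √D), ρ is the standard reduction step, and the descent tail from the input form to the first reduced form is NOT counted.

D = 3129, ⌊√D⌋ = 55
river: ρ → (17,35,-28)
river: ρ → (-28,21,24)
river: ρ → (24,27,-25)
river: ρ → (-25,23,26)
river: ρ → (26,29,-22)
river: ρ → (-22,15,33)
river: ρ → (33,51,-4)
river: ρ → (-4,53,20)
river: ρ → (20,27,-30)
river: ρ → (-30,33,17)
ρ-cycle length = 10 (tail of 0 descent steps not counted)

10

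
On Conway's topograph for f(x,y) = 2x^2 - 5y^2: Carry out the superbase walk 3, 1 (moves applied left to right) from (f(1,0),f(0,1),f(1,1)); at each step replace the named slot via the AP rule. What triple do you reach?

start (2,-5,-3) = (f(1,0),f(0,1),f(1,1))
replace slot 3: 2·(2+(-5)) − (-3) = -3 → (2,-5,-3)
replace slot 1: 2·((-5)+(-3)) − 2 = -18 → (-18,-5,-3)

-18,-5,-3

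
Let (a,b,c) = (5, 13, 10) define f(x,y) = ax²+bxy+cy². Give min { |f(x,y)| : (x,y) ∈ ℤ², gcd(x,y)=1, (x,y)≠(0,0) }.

translate: b→3 (≡13 mod 10), so (5,13,10)→(5,3,2)
flip: (5,3,2)→(2,-3,5)
translate: b→1 (≡-3 mod 4), so (2,-3,5)→(2,1,4)
reduced (well bottom): (2,1,4) with a≤c, −a<b≤a
well minimum = a = 2

2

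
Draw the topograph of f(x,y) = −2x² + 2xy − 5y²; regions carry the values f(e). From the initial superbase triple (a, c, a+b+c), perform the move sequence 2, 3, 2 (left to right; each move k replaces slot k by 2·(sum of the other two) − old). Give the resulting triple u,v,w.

start (-2,-5,-5) = (f(1,0),f(0,1),f(1,1))
replace slot 2: 2·((-2)+(-5)) − (-5) = -9 → (-2,-9,-5)
replace slot 3: 2·((-2)+(-9)) − (-5) = -17 → (-2,-9,-17)
replace slot 2: 2·((-2)+(-17)) − (-9) = -29 → (-2,-29,-17)

-2,-29,-17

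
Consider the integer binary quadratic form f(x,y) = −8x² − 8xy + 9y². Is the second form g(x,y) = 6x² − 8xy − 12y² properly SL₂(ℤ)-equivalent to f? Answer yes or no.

D₁ = 352, D₂ = 352
river cycle of f (length 6): (9, 8, -8), (-8, 8, 9), (9, 10, -7), (-7, 18, 1), (1, 18, -7), (-7, 10, 9)
river cycle of g (length 6): (-12, 8, 6), (6, 16, -4), (-4, 16, 6), (6, 8, -12), (-12, 16, 2), (2, 16, -12)
cycles differ ⇒ inequivalent

no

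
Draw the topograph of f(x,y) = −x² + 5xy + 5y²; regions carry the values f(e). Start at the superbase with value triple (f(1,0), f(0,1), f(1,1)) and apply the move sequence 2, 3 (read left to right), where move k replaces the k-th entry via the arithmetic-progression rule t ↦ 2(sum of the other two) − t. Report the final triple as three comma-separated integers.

start (-1,5,9) = (f(1,0),f(0,1),f(1,1))
replace slot 2: 2·((-1)+9) − 5 = 11 → (-1,11,9)
replace slot 3: 2·((-1)+11) − 9 = 11 → (-1,11,11)

-1,11,11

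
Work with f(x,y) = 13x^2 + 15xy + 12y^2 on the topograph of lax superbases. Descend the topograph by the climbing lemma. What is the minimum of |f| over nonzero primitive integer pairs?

translate: b→-11 (≡15 mod 26), so (13,15,12)→(13,-11,10)
flip: (13,-11,10)→(10,11,13)
translate: b→-9 (≡11 mod 20), so (10,11,13)→(10,-9,12)
reduced (well bottom): (10,-9,12) with a≤c, −a<b≤a
well minimum = a = 10

10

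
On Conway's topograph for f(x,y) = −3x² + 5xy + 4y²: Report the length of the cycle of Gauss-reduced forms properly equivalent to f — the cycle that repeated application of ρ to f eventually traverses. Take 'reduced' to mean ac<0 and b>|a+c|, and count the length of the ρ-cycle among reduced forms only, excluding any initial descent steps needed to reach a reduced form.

D = 73, ⌊√D⌋ = 8
river: ρ → (4,3,-4)
river: ρ → (-4,5,3)
river: ρ → (3,7,-2)
river: ρ → (-2,5,6)
river: ρ → (6,7,-1)
river: ρ → (-1,7,6)
river: ρ → (6,5,-2)
river: ρ → (-2,7,3)
river: ρ → (3,5,-4)
river: ρ → (-4,3,4)
river: ρ → (4,5,-3)
river: ρ → (-3,7,2)
river: ρ → (2,5,-6)
river: ρ → (-6,7,1)
river: ρ → (1,7,-6)
river: ρ → (-6,5,2)
river: ρ → (2,7,-3)
river: ρ → (-3,5,4)
ρ-cycle length = 18 (tail of 0 descent steps not counted)

18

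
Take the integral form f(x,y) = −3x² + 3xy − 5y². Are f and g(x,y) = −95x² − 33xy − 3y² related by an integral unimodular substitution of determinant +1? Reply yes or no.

D₁ = -51, D₂ = -51
f is negative-definite; reduce −f:
−f: translate: b→3 (≡-3 mod 6), so (3,-3,5)→(3,3,5)
−f: reduced (well bottom): (3,3,5) with a≤c, −a<b≤a
flip sign back: reduced form of f is (-3,-3,-5)
g is negative-definite; reduce −g:
−g: flip: (95,33,3)→(3,-33,95)
−g: translate: b→3 (≡-33 mod 6), so (3,-33,95)→(3,3,5)
−g: reduced (well bottom): (3,3,5) with a≤c, −a<b≤a
flip sign back: reduced form of g is (-3,-3,-5)
reduced forms (-3, -3, -5) vs (-3, -3, -5) ⇒ equivalent

yes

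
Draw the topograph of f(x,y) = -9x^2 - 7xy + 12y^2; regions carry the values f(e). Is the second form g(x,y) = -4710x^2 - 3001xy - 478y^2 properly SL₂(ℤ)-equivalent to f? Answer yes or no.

D₁ = 481, D₂ = 481
river cycle of f (length 30): (12, 7, -9), (-9, 11, 10), (10, 9, -10), (-10, 11, 9), (9, 7, -12), (-12, 17, 4), (4, 15, -16), (-16, 17, 3), (3, 19, -10), (-10, 21, 1), … (20 more)
river cycle of g (length 30): (-9, 11, 10), (10, 9, -10), (-10, 11, 9), (9, 7, -12), (-12, 17, 4), (4, 15, -16), (-16, 17, 3), (3, 19, -10), (-10, 21, 1), (1, 21, -10), … (20 more)
cycles coincide ⇒ equivalent

yes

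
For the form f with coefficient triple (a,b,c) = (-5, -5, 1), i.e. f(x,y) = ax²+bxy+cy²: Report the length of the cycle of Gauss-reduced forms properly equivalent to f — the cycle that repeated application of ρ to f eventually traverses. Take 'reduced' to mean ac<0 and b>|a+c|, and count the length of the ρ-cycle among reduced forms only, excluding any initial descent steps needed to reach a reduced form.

D = 45, ⌊√D⌋ = 6
descent: ρ → (1,5,-5)  [lands on river]
river: ρ → (-5,5,1)
ρ-cycle length = 2 (tail of 1 descent step not counted)

2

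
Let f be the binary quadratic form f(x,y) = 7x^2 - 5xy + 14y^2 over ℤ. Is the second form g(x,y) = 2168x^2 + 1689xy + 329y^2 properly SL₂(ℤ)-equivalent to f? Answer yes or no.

D₁ = -367, D₂ = -367
f: reduced (well bottom): (7,-5,14) with a≤c, −a<b≤a
g: flip: (2168,1689,329)→(329,-1689,2168)
g: translate: b→285 (≡-1689 mod 658), so (329,-1689,2168)→(329,285,62)
g: flip: (329,285,62)→(62,-285,329)
g: translate: b→-37 (≡-285 mod 124), so (62,-285,329)→(62,-37,7)
g: flip: (62,-37,7)→(7,37,62)
g: translate: b→-5 (≡37 mod 14), so (7,37,62)→(7,-5,14)
g: reduced (well bottom): (7,-5,14) with a≤c, −a<b≤a
reduced forms (7, -5, 14) vs (7, -5, 14) ⇒ equivalent

yes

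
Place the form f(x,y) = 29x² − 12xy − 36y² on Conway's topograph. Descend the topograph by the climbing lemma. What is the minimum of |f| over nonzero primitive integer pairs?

descent: ρ → (-36,12,29)  [lands on river]
river: ρ → (29,46,-19)
river: ρ → (-19,30,45)
river: ρ → (45,60,-4)
river: ρ → (-4,60,45)
river: ρ → (45,30,-19)
river: ρ → (-19,46,29)
river: ρ → (29,12,-36)
river: ρ → (-36,60,5)
river: ρ → (5,60,-36)
closes: descent 1, river 10
min |a| on river = 4

4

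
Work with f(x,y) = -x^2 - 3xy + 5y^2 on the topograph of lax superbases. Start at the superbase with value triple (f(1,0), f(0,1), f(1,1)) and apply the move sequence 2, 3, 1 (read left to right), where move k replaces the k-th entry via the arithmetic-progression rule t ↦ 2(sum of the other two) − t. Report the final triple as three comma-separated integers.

start (-1,5,1) = (f(1,0),f(0,1),f(1,1))
replace slot 2: 2·((-1)+1) − 5 = -5 → (-1,-5,1)
replace slot 3: 2·((-1)+(-5)) − 1 = -13 → (-1,-5,-13)
replace slot 1: 2·((-5)+(-13)) − (-1) = -35 → (-35,-5,-13)

-35,-5,-13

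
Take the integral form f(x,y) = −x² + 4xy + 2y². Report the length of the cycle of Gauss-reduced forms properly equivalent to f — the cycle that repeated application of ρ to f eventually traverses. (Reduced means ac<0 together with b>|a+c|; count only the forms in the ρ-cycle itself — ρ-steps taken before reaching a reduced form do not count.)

D = 24, ⌊√D⌋ = 4
river: ρ → (2,4,-1)
river: ρ → (-1,4,2)
ρ-cycle length = 2 (tail of 0 descent steps not counted)

2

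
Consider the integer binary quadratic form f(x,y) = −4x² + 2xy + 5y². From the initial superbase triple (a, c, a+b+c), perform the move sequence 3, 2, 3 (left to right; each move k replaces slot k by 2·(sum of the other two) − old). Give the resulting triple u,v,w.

start (-4,5,3) = (f(1,0),f(0,1),f(1,1))
replace slot 3: 2·((-4)+5) − 3 = -1 → (-4,5,-1)
replace slot 2: 2·((-4)+(-1)) − 5 = -15 → (-4,-15,-1)
replace slot 3: 2·((-4)+(-15)) − (-1) = -37 → (-4,-15,-37)

-4,-15,-37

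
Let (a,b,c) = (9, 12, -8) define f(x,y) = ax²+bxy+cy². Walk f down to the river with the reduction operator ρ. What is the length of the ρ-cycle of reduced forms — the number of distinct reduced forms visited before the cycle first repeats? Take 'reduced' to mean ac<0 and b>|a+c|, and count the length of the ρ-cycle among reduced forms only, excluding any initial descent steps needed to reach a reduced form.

D = 432, ⌊√D⌋ = 20
river: ρ → (-8,20,1)
river: ρ → (1,20,-8)
river: ρ → (-8,12,9)
river: ρ → (9,6,-11)
river: ρ → (-11,16,4)
river: ρ → (4,16,-11)
river: ρ → (-11,6,9)
river: ρ → (9,12,-8)
ρ-cycle length = 8 (tail of 0 descent steps not counted)

8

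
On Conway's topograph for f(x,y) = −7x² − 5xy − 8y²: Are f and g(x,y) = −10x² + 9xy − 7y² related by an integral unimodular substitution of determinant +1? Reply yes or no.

D₁ = -199, D₂ = -199
f is negative-definite; reduce −f:
−f: reduced (well bottom): (7,5,8) with a≤c, −a<b≤a
flip sign back: reduced form of f is (-7,-5,-8)
g is negative-definite; reduce −g:
−g: flip: (10,-9,7)→(7,9,10)
−g: translate: b→-5 (≡9 mod 14), so (7,9,10)→(7,-5,8)
−g: reduced (well bottom): (7,-5,8) with a≤c, −a<b≤a
flip sign back: reduced form of g is (-7,5,-8)
reduced forms (-7, -5, -8) vs (-7, 5, -8) ⇒ inequivalent

no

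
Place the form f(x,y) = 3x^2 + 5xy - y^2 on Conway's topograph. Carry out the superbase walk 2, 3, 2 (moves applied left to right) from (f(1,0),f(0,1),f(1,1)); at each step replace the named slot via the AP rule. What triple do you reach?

start (3,-1,7) = (f(1,0),f(0,1),f(1,1))
replace slot 2: 2·(3+7) − (-1) = 21 → (3,21,7)
replace slot 3: 2·(3+21) − 7 = 41 → (3,21,41)
replace slot 2: 2·(3+41) − 21 = 67 → (3,67,41)

3,67,41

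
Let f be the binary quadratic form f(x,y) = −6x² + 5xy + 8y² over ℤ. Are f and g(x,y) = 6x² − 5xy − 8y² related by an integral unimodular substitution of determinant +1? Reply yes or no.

D₁ = 217, D₂ = 217
river cycle of f (length 16): (8, 11, -3), (-3, 13, 4), (4, 11, -6), (-6, 13, 2), (2, 11, -12), (-12, 13, 1), (1, 13, -12), (-12, 11, 2), (2, 13, -6), (-6, 11, 4), … (6 more)
river cycle of g (length 16): (-8, 5, 6), (6, 7, -7), (-7, 7, 6), (6, 5, -8), (-8, 11, 3), (3, 13, -4), (-4, 11, 6), (6, 13, -2), (-2, 11, 12), (12, 13, -1), … (6 more)
cycles differ ⇒ inequivalent

no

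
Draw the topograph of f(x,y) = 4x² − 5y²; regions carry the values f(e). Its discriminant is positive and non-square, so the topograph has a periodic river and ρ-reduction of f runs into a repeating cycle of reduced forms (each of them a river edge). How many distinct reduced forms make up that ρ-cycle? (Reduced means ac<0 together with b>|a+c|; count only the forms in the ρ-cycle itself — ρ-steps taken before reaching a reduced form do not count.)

D = 80, ⌊√D⌋ = 8
descent: ρ → (-5,0,4)
descent: ρ → (4,8,-1)  [lands on river]
river: ρ → (-1,8,4)
ρ-cycle length = 2 (tail of 2 descent steps not counted)

2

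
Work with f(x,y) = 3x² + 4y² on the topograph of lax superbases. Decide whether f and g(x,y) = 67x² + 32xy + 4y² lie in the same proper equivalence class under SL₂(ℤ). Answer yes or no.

D₁ = -48, D₂ = -48
f: reduced (well bottom): (3,0,4) with a≤c, −a<b≤a
g: flip: (67,32,4)→(4,-32,67)
g: translate: b→0 (≡-32 mod 8), so (4,-32,67)→(4,0,3)
g: flip: (4,0,3)→(3,0,4)
g: reduced (well bottom): (3,0,4) with a≤c, −a<b≤a
reduced forms (3, 0, 4) vs (3, 0, 4) ⇒ equivalent

yes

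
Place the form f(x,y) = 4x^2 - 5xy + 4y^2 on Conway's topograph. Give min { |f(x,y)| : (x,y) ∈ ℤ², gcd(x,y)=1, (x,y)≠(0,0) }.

translate: b→3 (≡-5 mod 8), so (4,-5,4)→(4,3,3)
flip: (4,3,3)→(3,-3,4)
translate: b→3 (≡-3 mod 6), so (3,-3,4)→(3,3,4)
reduced (well bottom): (3,3,4) with a≤c, −a<b≤a
well minimum = a = 3

3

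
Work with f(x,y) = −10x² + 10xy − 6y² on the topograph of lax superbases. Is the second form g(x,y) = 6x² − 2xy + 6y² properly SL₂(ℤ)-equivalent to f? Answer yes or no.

D₁ = -140, D₂ = -140
f is negative-definite; reduce −f:
−f: translate: b→10 (≡-10 mod 20), so (10,-10,6)→(10,10,6)
−f: flip: (10,10,6)→(6,-10,10)
−f: translate: b→2 (≡-10 mod 12), so (6,-10,10)→(6,2,6)
−f: reduced (well bottom): (6,2,6) with a≤c, −a<b≤a
flip sign back: reduced form of f is (-6,-2,-6)
g: flip: (6,-2,6)→(6,2,6)
g: reduced (well bottom): (6,2,6) with a≤c, −a<b≤a
reduced forms (-6, -2, -6) vs (6, 2, 6) ⇒ inequivalent

no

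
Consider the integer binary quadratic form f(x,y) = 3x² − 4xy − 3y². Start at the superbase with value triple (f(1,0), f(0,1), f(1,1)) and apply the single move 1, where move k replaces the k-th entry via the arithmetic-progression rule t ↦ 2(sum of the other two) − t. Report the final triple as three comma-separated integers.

start (3,-3,-4) = (f(1,0),f(0,1),f(1,1))
replace slot 1: 2·((-3)+(-4)) − 3 = -17 → (-17,-3,-4)

-17,-3,-4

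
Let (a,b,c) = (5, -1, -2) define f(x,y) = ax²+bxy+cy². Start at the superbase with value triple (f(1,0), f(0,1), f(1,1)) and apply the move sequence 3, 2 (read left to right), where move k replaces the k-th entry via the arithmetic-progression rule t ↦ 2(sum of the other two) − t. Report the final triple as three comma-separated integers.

start (5,-2,2) = (f(1,0),f(0,1),f(1,1))
replace slot 3: 2·(5+(-2)) − 2 = 4 → (5,-2,4)
replace slot 2: 2·(5+4) − (-2) = 20 → (5,20,4)

5,20,4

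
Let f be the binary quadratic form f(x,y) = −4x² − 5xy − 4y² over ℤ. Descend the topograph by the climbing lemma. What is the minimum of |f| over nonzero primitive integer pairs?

translate: b→-3 (≡5 mod 8), so (4,5,4)→(4,-3,3)
flip: (4,-3,3)→(3,3,4)
reduced (well bottom): (3,3,4) with a≤c, −a<b≤a
well minimum |f| = |-3| = 3 (negative-definite)

3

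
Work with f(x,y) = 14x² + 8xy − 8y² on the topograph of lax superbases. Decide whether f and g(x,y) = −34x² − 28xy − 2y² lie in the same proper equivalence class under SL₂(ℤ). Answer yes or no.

D₁ = 512, D₂ = 512
river cycle of f (length 4): (-8, 8, 14), (14, 20, -2), (-2, 20, 14), (14, 8, -8)
river cycle of g (length 4): (-2, 20, 14), (14, 8, -8), (-8, 8, 14), (14, 20, -2)
cycles coincide ⇒ equivalent

yes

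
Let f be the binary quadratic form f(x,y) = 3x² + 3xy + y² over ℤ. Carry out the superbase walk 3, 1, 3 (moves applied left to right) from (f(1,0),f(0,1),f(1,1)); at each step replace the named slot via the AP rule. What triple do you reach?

start (3,1,7) = (f(1,0),f(0,1),f(1,1))
replace slot 3: 2·(3+1) − 7 = 1 → (3,1,1)
replace slot 1: 2·(1+1) − 3 = 1 → (1,1,1)
replace slot 3: 2·(1+1) − 1 = 3 → (1,1,3)

1,1,3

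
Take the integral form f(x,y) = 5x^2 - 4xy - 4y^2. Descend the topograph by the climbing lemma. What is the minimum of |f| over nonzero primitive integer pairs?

descent: ρ → (-4,4,5)  [lands on river]
river: ρ → (5,6,-3)
river: ρ → (-3,6,5)
river: ρ → (5,4,-4)
closes: descent 1, river 4
min |a| on river = 3

3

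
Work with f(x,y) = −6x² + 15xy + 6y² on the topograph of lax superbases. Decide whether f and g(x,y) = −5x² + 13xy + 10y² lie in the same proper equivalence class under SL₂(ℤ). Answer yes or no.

D₁ = 369, D₂ = 369
river cycle of f (length 10): (6, 9, -12), (-12, 15, 3), (3, 15, -12), (-12, 9, 6), (6, 15, -6), (-6, 9, 12), (12, 15, -3), (-3, 15, 12), (12, 9, -6), (-6, 15, 6)
river cycle of g (length 16): (10, 7, -8), (-8, 9, 9), (9, 9, -8), (-8, 7, 10), (10, 13, -5), (-5, 17, 4), (4, 15, -9), (-9, 3, 10), (10, 17, -2), (-2, 19, 1), … (6 more)
cycles differ ⇒ inequivalent

no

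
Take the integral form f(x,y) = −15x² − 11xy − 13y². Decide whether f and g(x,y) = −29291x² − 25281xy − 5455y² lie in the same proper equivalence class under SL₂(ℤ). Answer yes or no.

D₁ = -659, D₂ = -659
f is negative-definite; reduce −f:
−f: flip: (15,11,13)→(13,-11,15)
−f: reduced (well bottom): (13,-11,15) with a≤c, −a<b≤a
flip sign back: reduced form of f is (-13,11,-15)
g is negative-definite; reduce −g:
−g: flip: (29291,25281,5455)→(5455,-25281,29291)
−g: translate: b→-3461 (≡-25281 mod 10910), so (5455,-25281,29291)→(5455,-3461,549)
−g: flip: (5455,-3461,549)→(549,3461,5455)
−g: translate: b→167 (≡3461 mod 1098), so (549,3461,5455)→(549,167,13)
−g: flip: (549,167,13)→(13,-167,549)
−g: translate: b→-11 (≡-167 mod 26), so (13,-167,549)→(13,-11,15)
−g: reduced (well bottom): (13,-11,15) with a≤c, −a<b≤a
flip sign back: reduced form of g is (-13,11,-15)
reduced forms (-13, 11, -15) vs (-13, 11, -15) ⇒ equivalent

yes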